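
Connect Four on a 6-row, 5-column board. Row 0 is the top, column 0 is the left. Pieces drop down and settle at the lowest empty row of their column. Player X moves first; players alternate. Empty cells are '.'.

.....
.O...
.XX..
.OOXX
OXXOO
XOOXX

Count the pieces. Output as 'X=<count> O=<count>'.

X=9 O=8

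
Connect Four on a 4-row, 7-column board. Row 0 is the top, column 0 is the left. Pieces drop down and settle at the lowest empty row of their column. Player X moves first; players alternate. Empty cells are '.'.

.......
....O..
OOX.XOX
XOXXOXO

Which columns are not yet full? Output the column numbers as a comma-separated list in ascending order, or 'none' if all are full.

col 0: top cell = '.' → open
col 1: top cell = '.' → open
col 2: top cell = '.' → open
col 3: top cell = '.' → open
col 4: top cell = '.' → open
col 5: top cell = '.' → open
col 6: top cell = '.' → open

Answer: 0,1,2,3,4,5,6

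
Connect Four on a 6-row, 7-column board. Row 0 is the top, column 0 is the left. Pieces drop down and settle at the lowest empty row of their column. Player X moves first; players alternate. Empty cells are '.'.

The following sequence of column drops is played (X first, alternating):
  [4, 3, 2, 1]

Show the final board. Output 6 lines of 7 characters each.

Move 1: X drops in col 4, lands at row 5
Move 2: O drops in col 3, lands at row 5
Move 3: X drops in col 2, lands at row 5
Move 4: O drops in col 1, lands at row 5

Answer: .......
.......
.......
.......
.......
.OXOX..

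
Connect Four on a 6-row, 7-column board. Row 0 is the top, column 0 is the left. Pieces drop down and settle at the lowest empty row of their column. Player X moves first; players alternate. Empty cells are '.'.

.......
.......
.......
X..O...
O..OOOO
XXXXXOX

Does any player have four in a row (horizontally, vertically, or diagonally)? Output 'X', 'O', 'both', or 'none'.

both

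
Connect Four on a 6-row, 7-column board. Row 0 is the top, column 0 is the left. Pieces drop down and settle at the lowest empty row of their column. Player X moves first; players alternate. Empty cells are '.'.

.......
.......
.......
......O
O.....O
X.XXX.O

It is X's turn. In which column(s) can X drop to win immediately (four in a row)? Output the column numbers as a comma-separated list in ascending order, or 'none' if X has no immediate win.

Answer: 1,5

Derivation:
col 0: drop X → no win
col 1: drop X → WIN!
col 2: drop X → no win
col 3: drop X → no win
col 4: drop X → no win
col 5: drop X → WIN!
col 6: drop X → no win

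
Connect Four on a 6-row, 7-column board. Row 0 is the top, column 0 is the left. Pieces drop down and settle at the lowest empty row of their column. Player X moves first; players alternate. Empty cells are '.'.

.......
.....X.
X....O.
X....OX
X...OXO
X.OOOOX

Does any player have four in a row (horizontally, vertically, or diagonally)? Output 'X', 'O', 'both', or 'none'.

both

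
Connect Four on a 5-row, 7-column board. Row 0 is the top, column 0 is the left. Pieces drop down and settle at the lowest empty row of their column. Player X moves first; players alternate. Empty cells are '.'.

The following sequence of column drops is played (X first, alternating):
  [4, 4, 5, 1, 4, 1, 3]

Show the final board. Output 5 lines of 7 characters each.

Answer: .......
.......
....X..
.O..O..
.O.XXX.

Derivation:
Move 1: X drops in col 4, lands at row 4
Move 2: O drops in col 4, lands at row 3
Move 3: X drops in col 5, lands at row 4
Move 4: O drops in col 1, lands at row 4
Move 5: X drops in col 4, lands at row 2
Move 6: O drops in col 1, lands at row 3
Move 7: X drops in col 3, lands at row 4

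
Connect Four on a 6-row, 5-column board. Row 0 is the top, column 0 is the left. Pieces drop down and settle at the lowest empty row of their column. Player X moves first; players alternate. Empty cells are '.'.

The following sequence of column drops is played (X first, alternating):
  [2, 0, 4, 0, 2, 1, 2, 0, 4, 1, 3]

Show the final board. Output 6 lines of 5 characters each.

Answer: .....
.....
.....
O.X..
OOX.X
OOXXX

Derivation:
Move 1: X drops in col 2, lands at row 5
Move 2: O drops in col 0, lands at row 5
Move 3: X drops in col 4, lands at row 5
Move 4: O drops in col 0, lands at row 4
Move 5: X drops in col 2, lands at row 4
Move 6: O drops in col 1, lands at row 5
Move 7: X drops in col 2, lands at row 3
Move 8: O drops in col 0, lands at row 3
Move 9: X drops in col 4, lands at row 4
Move 10: O drops in col 1, lands at row 4
Move 11: X drops in col 3, lands at row 5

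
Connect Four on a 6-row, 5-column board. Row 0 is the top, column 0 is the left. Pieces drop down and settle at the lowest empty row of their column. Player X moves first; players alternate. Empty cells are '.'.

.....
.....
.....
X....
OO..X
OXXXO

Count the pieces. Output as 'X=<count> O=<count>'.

X=5 O=4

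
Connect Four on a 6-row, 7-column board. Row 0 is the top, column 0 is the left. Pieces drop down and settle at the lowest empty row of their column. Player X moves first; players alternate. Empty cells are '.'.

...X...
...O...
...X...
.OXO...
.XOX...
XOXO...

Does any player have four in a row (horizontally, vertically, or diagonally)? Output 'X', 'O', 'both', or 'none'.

X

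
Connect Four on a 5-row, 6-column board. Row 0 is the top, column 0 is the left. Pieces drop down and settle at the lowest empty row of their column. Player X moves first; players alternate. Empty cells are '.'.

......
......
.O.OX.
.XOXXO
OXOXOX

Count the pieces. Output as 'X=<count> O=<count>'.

X=7 O=7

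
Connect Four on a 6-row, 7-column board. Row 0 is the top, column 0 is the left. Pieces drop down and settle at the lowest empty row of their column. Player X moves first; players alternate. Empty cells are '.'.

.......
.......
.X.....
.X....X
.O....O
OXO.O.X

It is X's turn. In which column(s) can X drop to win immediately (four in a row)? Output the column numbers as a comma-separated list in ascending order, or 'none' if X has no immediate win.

Answer: none

Derivation:
col 0: drop X → no win
col 1: drop X → no win
col 2: drop X → no win
col 3: drop X → no win
col 4: drop X → no win
col 5: drop X → no win
col 6: drop X → no win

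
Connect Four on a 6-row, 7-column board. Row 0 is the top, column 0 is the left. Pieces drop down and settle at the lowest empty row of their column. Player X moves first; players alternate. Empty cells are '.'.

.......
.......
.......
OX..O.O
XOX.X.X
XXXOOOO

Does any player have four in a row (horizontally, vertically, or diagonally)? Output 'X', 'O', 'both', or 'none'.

O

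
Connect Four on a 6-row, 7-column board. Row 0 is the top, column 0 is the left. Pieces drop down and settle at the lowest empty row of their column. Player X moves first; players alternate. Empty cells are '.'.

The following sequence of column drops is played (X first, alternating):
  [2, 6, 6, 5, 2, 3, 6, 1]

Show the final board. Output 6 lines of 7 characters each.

Move 1: X drops in col 2, lands at row 5
Move 2: O drops in col 6, lands at row 5
Move 3: X drops in col 6, lands at row 4
Move 4: O drops in col 5, lands at row 5
Move 5: X drops in col 2, lands at row 4
Move 6: O drops in col 3, lands at row 5
Move 7: X drops in col 6, lands at row 3
Move 8: O drops in col 1, lands at row 5

Answer: .......
.......
.......
......X
..X...X
.OXO.OO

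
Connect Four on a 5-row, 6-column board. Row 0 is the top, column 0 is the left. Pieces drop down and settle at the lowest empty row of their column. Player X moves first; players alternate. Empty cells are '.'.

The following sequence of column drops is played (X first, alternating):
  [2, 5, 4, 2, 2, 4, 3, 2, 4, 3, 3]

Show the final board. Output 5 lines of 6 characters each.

Move 1: X drops in col 2, lands at row 4
Move 2: O drops in col 5, lands at row 4
Move 3: X drops in col 4, lands at row 4
Move 4: O drops in col 2, lands at row 3
Move 5: X drops in col 2, lands at row 2
Move 6: O drops in col 4, lands at row 3
Move 7: X drops in col 3, lands at row 4
Move 8: O drops in col 2, lands at row 1
Move 9: X drops in col 4, lands at row 2
Move 10: O drops in col 3, lands at row 3
Move 11: X drops in col 3, lands at row 2

Answer: ......
..O...
..XXX.
..OOO.
..XXXO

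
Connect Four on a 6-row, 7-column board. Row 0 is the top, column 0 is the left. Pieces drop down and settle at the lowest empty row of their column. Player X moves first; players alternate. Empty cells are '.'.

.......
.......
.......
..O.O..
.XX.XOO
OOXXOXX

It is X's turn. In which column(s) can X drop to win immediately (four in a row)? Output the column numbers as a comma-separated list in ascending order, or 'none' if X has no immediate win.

col 0: drop X → no win
col 1: drop X → no win
col 2: drop X → no win
col 3: drop X → WIN!
col 4: drop X → no win
col 5: drop X → no win
col 6: drop X → no win

Answer: 3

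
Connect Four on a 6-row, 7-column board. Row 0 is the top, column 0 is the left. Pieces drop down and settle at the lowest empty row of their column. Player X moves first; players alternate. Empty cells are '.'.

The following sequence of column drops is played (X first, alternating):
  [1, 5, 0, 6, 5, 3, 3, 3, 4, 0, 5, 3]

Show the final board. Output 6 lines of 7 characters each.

Move 1: X drops in col 1, lands at row 5
Move 2: O drops in col 5, lands at row 5
Move 3: X drops in col 0, lands at row 5
Move 4: O drops in col 6, lands at row 5
Move 5: X drops in col 5, lands at row 4
Move 6: O drops in col 3, lands at row 5
Move 7: X drops in col 3, lands at row 4
Move 8: O drops in col 3, lands at row 3
Move 9: X drops in col 4, lands at row 5
Move 10: O drops in col 0, lands at row 4
Move 11: X drops in col 5, lands at row 3
Move 12: O drops in col 3, lands at row 2

Answer: .......
.......
...O...
...O.X.
O..X.X.
XX.OXOO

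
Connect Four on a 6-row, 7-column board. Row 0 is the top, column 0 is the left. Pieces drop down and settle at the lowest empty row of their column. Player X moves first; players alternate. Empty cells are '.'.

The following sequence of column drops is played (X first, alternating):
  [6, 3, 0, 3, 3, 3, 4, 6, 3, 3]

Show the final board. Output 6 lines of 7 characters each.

Answer: ...O...
...X...
...O...
...X...
...O..O
X..OX.X

Derivation:
Move 1: X drops in col 6, lands at row 5
Move 2: O drops in col 3, lands at row 5
Move 3: X drops in col 0, lands at row 5
Move 4: O drops in col 3, lands at row 4
Move 5: X drops in col 3, lands at row 3
Move 6: O drops in col 3, lands at row 2
Move 7: X drops in col 4, lands at row 5
Move 8: O drops in col 6, lands at row 4
Move 9: X drops in col 3, lands at row 1
Move 10: O drops in col 3, lands at row 0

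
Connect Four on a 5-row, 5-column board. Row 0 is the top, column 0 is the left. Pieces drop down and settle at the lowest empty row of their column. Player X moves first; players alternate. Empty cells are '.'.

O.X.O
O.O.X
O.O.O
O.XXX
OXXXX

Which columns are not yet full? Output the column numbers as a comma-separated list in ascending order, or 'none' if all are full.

col 0: top cell = 'O' → FULL
col 1: top cell = '.' → open
col 2: top cell = 'X' → FULL
col 3: top cell = '.' → open
col 4: top cell = 'O' → FULL

Answer: 1,3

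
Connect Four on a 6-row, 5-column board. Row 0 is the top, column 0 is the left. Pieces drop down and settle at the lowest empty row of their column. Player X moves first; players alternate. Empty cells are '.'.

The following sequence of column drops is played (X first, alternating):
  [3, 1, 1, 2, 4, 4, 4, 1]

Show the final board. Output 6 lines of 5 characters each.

Answer: .....
.....
.....
.O..X
.X..O
.OOXX

Derivation:
Move 1: X drops in col 3, lands at row 5
Move 2: O drops in col 1, lands at row 5
Move 3: X drops in col 1, lands at row 4
Move 4: O drops in col 2, lands at row 5
Move 5: X drops in col 4, lands at row 5
Move 6: O drops in col 4, lands at row 4
Move 7: X drops in col 4, lands at row 3
Move 8: O drops in col 1, lands at row 3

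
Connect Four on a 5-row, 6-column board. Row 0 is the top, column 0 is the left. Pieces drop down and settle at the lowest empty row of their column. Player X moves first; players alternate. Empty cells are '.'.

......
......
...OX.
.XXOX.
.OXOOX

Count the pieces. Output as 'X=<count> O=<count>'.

X=6 O=5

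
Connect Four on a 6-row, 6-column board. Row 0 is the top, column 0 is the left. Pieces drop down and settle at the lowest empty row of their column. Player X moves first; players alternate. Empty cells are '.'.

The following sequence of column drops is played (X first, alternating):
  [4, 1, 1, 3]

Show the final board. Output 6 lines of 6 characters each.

Answer: ......
......
......
......
.X....
.O.OX.

Derivation:
Move 1: X drops in col 4, lands at row 5
Move 2: O drops in col 1, lands at row 5
Move 3: X drops in col 1, lands at row 4
Move 4: O drops in col 3, lands at row 5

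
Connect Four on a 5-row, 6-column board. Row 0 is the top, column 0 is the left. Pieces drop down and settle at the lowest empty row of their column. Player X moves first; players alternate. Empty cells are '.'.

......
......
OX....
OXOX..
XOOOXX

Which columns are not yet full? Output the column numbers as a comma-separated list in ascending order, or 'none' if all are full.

Answer: 0,1,2,3,4,5

Derivation:
col 0: top cell = '.' → open
col 1: top cell = '.' → open
col 2: top cell = '.' → open
col 3: top cell = '.' → open
col 4: top cell = '.' → open
col 5: top cell = '.' → open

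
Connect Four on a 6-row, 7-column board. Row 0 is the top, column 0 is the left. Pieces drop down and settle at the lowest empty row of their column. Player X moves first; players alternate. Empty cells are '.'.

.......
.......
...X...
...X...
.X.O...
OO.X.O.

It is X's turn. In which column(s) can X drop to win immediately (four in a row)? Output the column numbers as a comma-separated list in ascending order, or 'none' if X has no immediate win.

Answer: none

Derivation:
col 0: drop X → no win
col 1: drop X → no win
col 2: drop X → no win
col 3: drop X → no win
col 4: drop X → no win
col 5: drop X → no win
col 6: drop X → no win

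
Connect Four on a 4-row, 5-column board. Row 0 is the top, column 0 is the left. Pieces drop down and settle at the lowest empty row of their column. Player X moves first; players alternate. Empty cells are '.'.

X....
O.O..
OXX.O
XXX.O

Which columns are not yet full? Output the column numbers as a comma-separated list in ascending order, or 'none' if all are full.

Answer: 1,2,3,4

Derivation:
col 0: top cell = 'X' → FULL
col 1: top cell = '.' → open
col 2: top cell = '.' → open
col 3: top cell = '.' → open
col 4: top cell = '.' → open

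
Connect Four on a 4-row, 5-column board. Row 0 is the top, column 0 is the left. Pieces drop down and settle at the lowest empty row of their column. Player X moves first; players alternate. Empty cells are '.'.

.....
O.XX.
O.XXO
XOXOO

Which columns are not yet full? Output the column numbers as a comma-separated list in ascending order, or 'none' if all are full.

Answer: 0,1,2,3,4

Derivation:
col 0: top cell = '.' → open
col 1: top cell = '.' → open
col 2: top cell = '.' → open
col 3: top cell = '.' → open
col 4: top cell = '.' → open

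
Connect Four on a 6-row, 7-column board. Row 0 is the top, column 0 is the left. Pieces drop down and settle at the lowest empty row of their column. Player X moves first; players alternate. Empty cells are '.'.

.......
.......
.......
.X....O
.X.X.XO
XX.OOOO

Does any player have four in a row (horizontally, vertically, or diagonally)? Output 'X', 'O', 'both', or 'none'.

O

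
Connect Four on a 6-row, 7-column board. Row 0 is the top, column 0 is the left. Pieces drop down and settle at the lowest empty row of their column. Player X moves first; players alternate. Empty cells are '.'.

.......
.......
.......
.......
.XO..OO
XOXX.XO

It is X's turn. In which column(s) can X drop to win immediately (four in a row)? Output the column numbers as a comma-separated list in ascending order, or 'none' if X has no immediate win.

col 0: drop X → no win
col 1: drop X → no win
col 2: drop X → no win
col 3: drop X → no win
col 4: drop X → WIN!
col 5: drop X → no win
col 6: drop X → no win

Answer: 4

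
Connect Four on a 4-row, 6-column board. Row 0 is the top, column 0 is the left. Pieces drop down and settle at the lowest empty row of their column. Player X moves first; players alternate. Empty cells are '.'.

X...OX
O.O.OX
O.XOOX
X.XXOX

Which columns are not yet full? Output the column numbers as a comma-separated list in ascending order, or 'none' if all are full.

col 0: top cell = 'X' → FULL
col 1: top cell = '.' → open
col 2: top cell = '.' → open
col 3: top cell = '.' → open
col 4: top cell = 'O' → FULL
col 5: top cell = 'X' → FULL

Answer: 1,2,3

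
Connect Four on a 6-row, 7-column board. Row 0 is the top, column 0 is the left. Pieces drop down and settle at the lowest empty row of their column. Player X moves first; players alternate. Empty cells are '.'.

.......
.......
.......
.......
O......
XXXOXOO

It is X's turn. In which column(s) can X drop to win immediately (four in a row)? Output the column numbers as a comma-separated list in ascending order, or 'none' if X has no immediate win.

Answer: none

Derivation:
col 0: drop X → no win
col 1: drop X → no win
col 2: drop X → no win
col 3: drop X → no win
col 4: drop X → no win
col 5: drop X → no win
col 6: drop X → no win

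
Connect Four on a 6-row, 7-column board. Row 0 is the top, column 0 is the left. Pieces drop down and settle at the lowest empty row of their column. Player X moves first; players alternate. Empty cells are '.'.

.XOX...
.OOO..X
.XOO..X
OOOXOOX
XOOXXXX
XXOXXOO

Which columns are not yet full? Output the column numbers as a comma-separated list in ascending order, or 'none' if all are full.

Answer: 0,4,5,6

Derivation:
col 0: top cell = '.' → open
col 1: top cell = 'X' → FULL
col 2: top cell = 'O' → FULL
col 3: top cell = 'X' → FULL
col 4: top cell = '.' → open
col 5: top cell = '.' → open
col 6: top cell = '.' → open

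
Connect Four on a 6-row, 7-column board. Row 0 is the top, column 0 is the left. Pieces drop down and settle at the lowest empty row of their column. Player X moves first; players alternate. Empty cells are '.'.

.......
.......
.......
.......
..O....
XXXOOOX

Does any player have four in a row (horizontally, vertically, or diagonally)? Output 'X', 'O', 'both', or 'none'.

none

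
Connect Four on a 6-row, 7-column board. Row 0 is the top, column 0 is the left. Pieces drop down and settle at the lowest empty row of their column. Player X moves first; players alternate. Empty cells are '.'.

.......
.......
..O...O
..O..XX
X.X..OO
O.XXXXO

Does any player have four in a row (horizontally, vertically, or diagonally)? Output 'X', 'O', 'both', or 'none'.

X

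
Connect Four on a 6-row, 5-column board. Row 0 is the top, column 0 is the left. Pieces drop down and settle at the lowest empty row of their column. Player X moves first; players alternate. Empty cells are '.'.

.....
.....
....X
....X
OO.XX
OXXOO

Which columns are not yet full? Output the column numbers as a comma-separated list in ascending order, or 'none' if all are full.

col 0: top cell = '.' → open
col 1: top cell = '.' → open
col 2: top cell = '.' → open
col 3: top cell = '.' → open
col 4: top cell = '.' → open

Answer: 0,1,2,3,4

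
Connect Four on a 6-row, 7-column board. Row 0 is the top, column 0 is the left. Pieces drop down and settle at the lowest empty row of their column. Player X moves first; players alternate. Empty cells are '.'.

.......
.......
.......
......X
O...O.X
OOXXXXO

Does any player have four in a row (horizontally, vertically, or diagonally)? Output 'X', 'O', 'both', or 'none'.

X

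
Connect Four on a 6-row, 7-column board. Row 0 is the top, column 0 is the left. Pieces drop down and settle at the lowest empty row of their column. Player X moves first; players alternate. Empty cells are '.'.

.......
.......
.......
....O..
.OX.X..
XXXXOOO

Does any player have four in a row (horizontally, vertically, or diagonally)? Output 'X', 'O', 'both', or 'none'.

X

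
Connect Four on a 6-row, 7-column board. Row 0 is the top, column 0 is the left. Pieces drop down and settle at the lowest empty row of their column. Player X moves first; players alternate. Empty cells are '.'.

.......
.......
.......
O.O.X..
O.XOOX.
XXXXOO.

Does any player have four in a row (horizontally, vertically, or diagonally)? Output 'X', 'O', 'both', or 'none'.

X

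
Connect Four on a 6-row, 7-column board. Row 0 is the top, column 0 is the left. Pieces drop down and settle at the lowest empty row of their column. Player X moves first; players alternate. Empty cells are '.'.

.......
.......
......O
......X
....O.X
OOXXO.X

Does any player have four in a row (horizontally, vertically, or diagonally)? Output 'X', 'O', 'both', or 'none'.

none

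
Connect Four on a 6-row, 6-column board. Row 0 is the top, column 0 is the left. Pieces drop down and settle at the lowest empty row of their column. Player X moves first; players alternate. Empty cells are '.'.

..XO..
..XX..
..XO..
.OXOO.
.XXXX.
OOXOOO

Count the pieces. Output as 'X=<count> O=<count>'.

X=10 O=10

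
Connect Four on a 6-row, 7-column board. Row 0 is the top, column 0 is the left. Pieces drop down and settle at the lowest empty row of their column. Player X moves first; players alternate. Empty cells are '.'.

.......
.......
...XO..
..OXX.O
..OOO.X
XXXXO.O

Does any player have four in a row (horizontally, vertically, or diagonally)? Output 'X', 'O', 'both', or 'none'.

X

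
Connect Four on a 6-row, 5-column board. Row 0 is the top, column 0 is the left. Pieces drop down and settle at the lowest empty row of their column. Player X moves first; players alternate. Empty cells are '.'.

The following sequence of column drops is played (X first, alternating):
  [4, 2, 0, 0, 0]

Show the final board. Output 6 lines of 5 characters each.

Answer: .....
.....
.....
X....
O....
X.O.X

Derivation:
Move 1: X drops in col 4, lands at row 5
Move 2: O drops in col 2, lands at row 5
Move 3: X drops in col 0, lands at row 5
Move 4: O drops in col 0, lands at row 4
Move 5: X drops in col 0, lands at row 3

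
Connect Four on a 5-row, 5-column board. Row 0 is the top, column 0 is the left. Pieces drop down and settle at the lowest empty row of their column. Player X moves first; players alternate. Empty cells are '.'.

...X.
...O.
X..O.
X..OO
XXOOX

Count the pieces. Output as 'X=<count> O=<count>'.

X=6 O=6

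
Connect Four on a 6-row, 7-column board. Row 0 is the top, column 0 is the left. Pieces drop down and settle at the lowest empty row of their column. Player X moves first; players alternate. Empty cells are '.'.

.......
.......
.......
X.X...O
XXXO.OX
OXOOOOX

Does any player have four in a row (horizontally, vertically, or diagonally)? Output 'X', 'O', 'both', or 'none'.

O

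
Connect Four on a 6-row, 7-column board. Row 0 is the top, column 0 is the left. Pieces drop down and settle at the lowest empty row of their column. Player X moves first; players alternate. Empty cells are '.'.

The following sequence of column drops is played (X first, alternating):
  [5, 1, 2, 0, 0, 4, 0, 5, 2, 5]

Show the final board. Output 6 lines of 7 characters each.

Answer: .......
.......
.......
X....O.
X.X..O.
OOX.OX.

Derivation:
Move 1: X drops in col 5, lands at row 5
Move 2: O drops in col 1, lands at row 5
Move 3: X drops in col 2, lands at row 5
Move 4: O drops in col 0, lands at row 5
Move 5: X drops in col 0, lands at row 4
Move 6: O drops in col 4, lands at row 5
Move 7: X drops in col 0, lands at row 3
Move 8: O drops in col 5, lands at row 4
Move 9: X drops in col 2, lands at row 4
Move 10: O drops in col 5, lands at row 3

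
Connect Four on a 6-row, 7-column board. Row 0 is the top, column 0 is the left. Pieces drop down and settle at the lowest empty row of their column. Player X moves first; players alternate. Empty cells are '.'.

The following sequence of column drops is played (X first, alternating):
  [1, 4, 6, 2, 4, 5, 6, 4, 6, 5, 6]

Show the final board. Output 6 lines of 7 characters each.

Move 1: X drops in col 1, lands at row 5
Move 2: O drops in col 4, lands at row 5
Move 3: X drops in col 6, lands at row 5
Move 4: O drops in col 2, lands at row 5
Move 5: X drops in col 4, lands at row 4
Move 6: O drops in col 5, lands at row 5
Move 7: X drops in col 6, lands at row 4
Move 8: O drops in col 4, lands at row 3
Move 9: X drops in col 6, lands at row 3
Move 10: O drops in col 5, lands at row 4
Move 11: X drops in col 6, lands at row 2

Answer: .......
.......
......X
....O.X
....XOX
.XO.OOX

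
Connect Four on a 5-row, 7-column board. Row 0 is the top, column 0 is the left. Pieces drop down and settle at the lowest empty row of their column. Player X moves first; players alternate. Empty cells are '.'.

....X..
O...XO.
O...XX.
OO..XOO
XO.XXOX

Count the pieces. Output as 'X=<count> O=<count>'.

X=9 O=9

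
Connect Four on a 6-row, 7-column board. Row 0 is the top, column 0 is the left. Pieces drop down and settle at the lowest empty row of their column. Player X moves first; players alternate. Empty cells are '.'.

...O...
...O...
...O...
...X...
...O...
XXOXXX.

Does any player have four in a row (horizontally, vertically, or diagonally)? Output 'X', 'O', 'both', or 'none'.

none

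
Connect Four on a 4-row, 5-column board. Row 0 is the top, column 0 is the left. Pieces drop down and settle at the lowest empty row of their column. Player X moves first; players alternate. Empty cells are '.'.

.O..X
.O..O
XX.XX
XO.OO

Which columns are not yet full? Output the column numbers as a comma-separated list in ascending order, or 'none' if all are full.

Answer: 0,2,3

Derivation:
col 0: top cell = '.' → open
col 1: top cell = 'O' → FULL
col 2: top cell = '.' → open
col 3: top cell = '.' → open
col 4: top cell = 'X' → FULL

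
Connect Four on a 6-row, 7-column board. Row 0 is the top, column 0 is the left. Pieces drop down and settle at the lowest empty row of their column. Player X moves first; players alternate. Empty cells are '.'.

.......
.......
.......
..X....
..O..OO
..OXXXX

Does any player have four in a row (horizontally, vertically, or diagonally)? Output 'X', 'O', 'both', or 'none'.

X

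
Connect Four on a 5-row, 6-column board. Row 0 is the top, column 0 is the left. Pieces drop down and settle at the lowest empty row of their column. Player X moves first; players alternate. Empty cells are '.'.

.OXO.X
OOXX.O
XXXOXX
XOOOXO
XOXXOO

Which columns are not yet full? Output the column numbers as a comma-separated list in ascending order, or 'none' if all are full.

Answer: 0,4

Derivation:
col 0: top cell = '.' → open
col 1: top cell = 'O' → FULL
col 2: top cell = 'X' → FULL
col 3: top cell = 'O' → FULL
col 4: top cell = '.' → open
col 5: top cell = 'X' → FULL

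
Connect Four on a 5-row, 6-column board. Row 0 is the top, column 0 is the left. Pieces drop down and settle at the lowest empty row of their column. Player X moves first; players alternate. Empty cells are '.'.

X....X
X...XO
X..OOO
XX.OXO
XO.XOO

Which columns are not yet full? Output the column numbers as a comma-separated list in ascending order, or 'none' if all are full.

Answer: 1,2,3,4

Derivation:
col 0: top cell = 'X' → FULL
col 1: top cell = '.' → open
col 2: top cell = '.' → open
col 3: top cell = '.' → open
col 4: top cell = '.' → open
col 5: top cell = 'X' → FULL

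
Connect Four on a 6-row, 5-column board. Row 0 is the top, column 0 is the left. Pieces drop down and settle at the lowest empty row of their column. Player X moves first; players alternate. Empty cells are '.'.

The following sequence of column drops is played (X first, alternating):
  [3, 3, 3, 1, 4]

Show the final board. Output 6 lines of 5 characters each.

Answer: .....
.....
.....
...X.
...O.
.O.XX

Derivation:
Move 1: X drops in col 3, lands at row 5
Move 2: O drops in col 3, lands at row 4
Move 3: X drops in col 3, lands at row 3
Move 4: O drops in col 1, lands at row 5
Move 5: X drops in col 4, lands at row 5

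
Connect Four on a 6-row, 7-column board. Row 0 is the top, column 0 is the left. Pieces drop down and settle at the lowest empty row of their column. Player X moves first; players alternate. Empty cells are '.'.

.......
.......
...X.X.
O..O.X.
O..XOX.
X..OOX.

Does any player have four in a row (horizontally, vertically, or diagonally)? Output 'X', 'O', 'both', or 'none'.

X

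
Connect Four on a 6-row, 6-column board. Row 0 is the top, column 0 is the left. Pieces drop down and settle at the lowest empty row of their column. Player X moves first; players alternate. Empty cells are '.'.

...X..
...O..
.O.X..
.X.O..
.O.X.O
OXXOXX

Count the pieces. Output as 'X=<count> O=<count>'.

X=8 O=7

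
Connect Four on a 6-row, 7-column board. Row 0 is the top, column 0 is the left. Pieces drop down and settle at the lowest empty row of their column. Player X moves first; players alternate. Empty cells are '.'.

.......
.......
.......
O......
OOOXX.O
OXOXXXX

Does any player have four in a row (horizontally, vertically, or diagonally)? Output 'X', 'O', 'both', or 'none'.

X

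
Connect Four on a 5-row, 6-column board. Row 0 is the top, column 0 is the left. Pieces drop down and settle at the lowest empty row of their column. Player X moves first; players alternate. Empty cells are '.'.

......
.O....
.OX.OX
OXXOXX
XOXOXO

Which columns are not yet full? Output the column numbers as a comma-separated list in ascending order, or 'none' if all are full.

col 0: top cell = '.' → open
col 1: top cell = '.' → open
col 2: top cell = '.' → open
col 3: top cell = '.' → open
col 4: top cell = '.' → open
col 5: top cell = '.' → open

Answer: 0,1,2,3,4,5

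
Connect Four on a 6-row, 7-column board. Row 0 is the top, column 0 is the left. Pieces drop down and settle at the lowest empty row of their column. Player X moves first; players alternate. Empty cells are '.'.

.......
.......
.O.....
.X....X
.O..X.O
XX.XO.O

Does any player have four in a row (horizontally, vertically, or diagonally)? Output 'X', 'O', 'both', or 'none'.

none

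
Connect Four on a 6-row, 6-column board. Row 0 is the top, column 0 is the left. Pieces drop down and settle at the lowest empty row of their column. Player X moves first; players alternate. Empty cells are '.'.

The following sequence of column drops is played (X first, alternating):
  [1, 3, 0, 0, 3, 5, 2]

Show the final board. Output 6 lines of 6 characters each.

Answer: ......
......
......
......
O..X..
XXXO.O

Derivation:
Move 1: X drops in col 1, lands at row 5
Move 2: O drops in col 3, lands at row 5
Move 3: X drops in col 0, lands at row 5
Move 4: O drops in col 0, lands at row 4
Move 5: X drops in col 3, lands at row 4
Move 6: O drops in col 5, lands at row 5
Move 7: X drops in col 2, lands at row 5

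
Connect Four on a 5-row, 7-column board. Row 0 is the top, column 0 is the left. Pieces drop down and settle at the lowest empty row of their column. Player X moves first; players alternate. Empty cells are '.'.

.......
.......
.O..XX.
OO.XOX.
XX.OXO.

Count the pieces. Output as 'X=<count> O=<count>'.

X=7 O=6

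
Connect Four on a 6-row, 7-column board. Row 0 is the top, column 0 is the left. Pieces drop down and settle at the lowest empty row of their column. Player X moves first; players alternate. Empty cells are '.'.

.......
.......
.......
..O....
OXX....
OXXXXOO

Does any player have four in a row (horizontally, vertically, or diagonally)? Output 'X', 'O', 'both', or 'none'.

X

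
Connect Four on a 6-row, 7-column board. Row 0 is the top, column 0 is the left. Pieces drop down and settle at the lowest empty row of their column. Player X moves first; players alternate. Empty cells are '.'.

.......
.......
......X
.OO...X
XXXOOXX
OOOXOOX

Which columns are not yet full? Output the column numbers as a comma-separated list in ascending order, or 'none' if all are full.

col 0: top cell = '.' → open
col 1: top cell = '.' → open
col 2: top cell = '.' → open
col 3: top cell = '.' → open
col 4: top cell = '.' → open
col 5: top cell = '.' → open
col 6: top cell = '.' → open

Answer: 0,1,2,3,4,5,6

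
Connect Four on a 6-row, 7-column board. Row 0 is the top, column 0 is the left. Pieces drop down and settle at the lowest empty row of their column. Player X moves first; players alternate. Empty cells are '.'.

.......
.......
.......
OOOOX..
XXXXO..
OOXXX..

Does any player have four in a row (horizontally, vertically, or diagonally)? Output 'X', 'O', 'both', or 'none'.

both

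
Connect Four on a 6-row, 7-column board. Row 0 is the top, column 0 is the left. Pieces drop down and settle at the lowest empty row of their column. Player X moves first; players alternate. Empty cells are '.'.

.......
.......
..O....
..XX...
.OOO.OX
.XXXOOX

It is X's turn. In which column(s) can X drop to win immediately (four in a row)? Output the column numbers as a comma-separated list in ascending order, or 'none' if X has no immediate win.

Answer: 0

Derivation:
col 0: drop X → WIN!
col 1: drop X → no win
col 2: drop X → no win
col 3: drop X → no win
col 4: drop X → no win
col 5: drop X → no win
col 6: drop X → no win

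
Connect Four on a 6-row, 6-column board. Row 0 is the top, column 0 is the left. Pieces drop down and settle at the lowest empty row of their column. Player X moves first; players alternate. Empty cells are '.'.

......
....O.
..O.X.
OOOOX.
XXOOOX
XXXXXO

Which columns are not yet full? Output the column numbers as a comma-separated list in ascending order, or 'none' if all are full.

Answer: 0,1,2,3,4,5

Derivation:
col 0: top cell = '.' → open
col 1: top cell = '.' → open
col 2: top cell = '.' → open
col 3: top cell = '.' → open
col 4: top cell = '.' → open
col 5: top cell = '.' → open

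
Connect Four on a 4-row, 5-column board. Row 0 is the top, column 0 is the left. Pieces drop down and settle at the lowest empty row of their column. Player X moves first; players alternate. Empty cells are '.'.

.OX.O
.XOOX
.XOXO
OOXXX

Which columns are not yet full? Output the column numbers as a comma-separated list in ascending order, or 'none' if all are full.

col 0: top cell = '.' → open
col 1: top cell = 'O' → FULL
col 2: top cell = 'X' → FULL
col 3: top cell = '.' → open
col 4: top cell = 'O' → FULL

Answer: 0,3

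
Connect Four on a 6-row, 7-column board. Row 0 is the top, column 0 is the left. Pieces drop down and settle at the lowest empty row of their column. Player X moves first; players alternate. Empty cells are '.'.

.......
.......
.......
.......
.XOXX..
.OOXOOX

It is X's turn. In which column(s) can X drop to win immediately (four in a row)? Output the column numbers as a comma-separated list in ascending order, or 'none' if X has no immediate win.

Answer: none

Derivation:
col 0: drop X → no win
col 1: drop X → no win
col 2: drop X → no win
col 3: drop X → no win
col 4: drop X → no win
col 5: drop X → no win
col 6: drop X → no win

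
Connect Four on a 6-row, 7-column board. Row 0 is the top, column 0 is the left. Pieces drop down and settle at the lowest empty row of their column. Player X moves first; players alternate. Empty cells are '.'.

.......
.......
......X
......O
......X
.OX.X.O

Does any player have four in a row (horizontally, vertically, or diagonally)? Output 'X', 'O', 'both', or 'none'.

none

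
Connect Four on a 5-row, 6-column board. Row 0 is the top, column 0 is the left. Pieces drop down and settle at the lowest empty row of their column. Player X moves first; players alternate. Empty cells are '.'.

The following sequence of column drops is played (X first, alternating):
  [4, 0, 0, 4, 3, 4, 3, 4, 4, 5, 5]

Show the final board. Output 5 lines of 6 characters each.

Move 1: X drops in col 4, lands at row 4
Move 2: O drops in col 0, lands at row 4
Move 3: X drops in col 0, lands at row 3
Move 4: O drops in col 4, lands at row 3
Move 5: X drops in col 3, lands at row 4
Move 6: O drops in col 4, lands at row 2
Move 7: X drops in col 3, lands at row 3
Move 8: O drops in col 4, lands at row 1
Move 9: X drops in col 4, lands at row 0
Move 10: O drops in col 5, lands at row 4
Move 11: X drops in col 5, lands at row 3

Answer: ....X.
....O.
....O.
X..XOX
O..XXO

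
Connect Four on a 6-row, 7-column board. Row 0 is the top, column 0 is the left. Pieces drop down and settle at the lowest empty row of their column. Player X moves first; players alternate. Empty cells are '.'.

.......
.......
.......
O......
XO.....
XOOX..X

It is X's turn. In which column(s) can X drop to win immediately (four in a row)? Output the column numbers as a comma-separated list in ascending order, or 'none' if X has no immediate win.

Answer: none

Derivation:
col 0: drop X → no win
col 1: drop X → no win
col 2: drop X → no win
col 3: drop X → no win
col 4: drop X → no win
col 5: drop X → no win
col 6: drop X → no win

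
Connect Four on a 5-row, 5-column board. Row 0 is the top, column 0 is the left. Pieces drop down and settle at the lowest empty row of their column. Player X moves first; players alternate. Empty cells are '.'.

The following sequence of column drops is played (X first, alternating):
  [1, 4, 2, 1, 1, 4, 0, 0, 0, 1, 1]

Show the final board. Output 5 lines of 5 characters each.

Answer: .X...
.O...
XX...
OO..O
XXX.O

Derivation:
Move 1: X drops in col 1, lands at row 4
Move 2: O drops in col 4, lands at row 4
Move 3: X drops in col 2, lands at row 4
Move 4: O drops in col 1, lands at row 3
Move 5: X drops in col 1, lands at row 2
Move 6: O drops in col 4, lands at row 3
Move 7: X drops in col 0, lands at row 4
Move 8: O drops in col 0, lands at row 3
Move 9: X drops in col 0, lands at row 2
Move 10: O drops in col 1, lands at row 1
Move 11: X drops in col 1, lands at row 0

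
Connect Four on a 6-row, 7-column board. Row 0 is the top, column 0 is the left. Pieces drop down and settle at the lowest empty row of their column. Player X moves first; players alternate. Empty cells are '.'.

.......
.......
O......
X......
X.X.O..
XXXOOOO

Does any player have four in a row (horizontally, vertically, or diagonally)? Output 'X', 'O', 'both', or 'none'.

O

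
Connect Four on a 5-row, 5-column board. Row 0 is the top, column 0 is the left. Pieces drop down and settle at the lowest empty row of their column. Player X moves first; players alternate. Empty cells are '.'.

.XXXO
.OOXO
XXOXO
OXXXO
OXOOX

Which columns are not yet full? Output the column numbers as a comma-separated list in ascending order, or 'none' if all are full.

Answer: 0

Derivation:
col 0: top cell = '.' → open
col 1: top cell = 'X' → FULL
col 2: top cell = 'X' → FULL
col 3: top cell = 'X' → FULL
col 4: top cell = 'O' → FULL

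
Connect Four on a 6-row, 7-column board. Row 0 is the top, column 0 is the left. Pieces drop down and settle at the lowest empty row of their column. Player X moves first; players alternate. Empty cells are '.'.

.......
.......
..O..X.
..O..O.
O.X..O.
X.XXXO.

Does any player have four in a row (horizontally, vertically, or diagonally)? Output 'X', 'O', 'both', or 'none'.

none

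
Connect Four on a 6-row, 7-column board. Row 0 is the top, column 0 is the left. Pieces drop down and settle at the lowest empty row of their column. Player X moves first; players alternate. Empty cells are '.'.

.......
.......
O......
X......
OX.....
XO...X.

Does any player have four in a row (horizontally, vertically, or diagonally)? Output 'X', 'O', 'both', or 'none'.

none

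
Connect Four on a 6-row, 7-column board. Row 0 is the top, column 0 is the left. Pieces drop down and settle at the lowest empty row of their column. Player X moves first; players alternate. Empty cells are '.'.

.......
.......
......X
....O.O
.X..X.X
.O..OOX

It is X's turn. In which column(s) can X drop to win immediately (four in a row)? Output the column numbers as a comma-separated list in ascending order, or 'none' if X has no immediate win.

col 0: drop X → no win
col 1: drop X → no win
col 2: drop X → no win
col 3: drop X → no win
col 4: drop X → no win
col 5: drop X → no win
col 6: drop X → no win

Answer: none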